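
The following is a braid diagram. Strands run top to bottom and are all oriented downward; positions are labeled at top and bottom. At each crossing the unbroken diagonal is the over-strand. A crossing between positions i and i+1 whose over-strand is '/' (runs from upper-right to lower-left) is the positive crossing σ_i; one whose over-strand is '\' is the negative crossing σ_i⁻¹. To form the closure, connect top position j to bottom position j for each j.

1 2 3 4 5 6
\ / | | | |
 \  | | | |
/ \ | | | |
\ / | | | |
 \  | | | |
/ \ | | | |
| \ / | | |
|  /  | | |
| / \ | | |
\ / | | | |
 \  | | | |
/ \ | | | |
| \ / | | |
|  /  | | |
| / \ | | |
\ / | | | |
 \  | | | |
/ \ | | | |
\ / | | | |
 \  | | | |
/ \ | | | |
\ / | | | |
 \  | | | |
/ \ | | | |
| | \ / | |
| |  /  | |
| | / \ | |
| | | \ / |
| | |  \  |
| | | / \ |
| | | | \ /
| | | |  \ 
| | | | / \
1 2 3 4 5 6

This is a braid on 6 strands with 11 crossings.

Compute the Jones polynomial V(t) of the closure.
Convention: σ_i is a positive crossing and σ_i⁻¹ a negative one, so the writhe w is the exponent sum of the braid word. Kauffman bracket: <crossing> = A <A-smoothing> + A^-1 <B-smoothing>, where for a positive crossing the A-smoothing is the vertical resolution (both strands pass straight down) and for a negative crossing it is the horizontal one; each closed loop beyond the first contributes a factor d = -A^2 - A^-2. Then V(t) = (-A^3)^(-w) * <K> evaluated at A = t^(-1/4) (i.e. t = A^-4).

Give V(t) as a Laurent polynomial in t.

1 - t^-1 + 2*t^-2 - 2*t^-3 + 3*t^-4 - 3*t^-5 + 2*t^-6 - 2*t^-7 + t^-8

Derivation:
Reading the diagram top to bottom ('/'-over between positions i,i+1 = s_i, '\'-over = s_i^-1): braid word = s1^-1 s1^-1 s2 s1^-1 s2 s1^-1 s1^-1 s1^-1 s3 s4^-1 s5^-1.
The presented braid s1^-1 s1^-1 s2 s1^-1 s2 s1^-1 s1^-1 s1^-1 s3 s4^-1 s5^-1 on 6 strands reduces by inverse Markov moves (closure unchanged at each step):
  Destabilize: the word has the form β·s5^-1 where s5^-1 occurs only as the final letter (β ∈ B_5); drop it and the last strand → 5 strands.
  Destabilize: the word has the form β·s4^-1 where s4^-1 occurs only as the final letter (β ∈ B_4); drop it and the last strand → 4 strands.
  Destabilize: the word has the form β·s3 where s3 occurs only as the final letter (β ∈ B_3); drop it and the last strand → 3 strands.
Reduced to β = s1^-1 s1^-1 s2 s1^-1 s2 s1^-1 s1^-1 s1^-1 on 3 strands, 8 crossings.
Compute on β:
Braid: s1^-1 s1^-1 s2 s1^-1 s2 s1^-1 s1^-1 s1^-1 on 3 strands, 8 crossings.
Writhe w = (#positive) - (#negative) = 2 - 6 = -4.
State-sum expansion of <K>. There are 2^8 = 256 states.
Each crossing splits two ways (0=vertical, 1=horizontal). The state's weight is A^(#A-smoothings - #B-smoothings) * d^(loops - 1).
Tabulate the states by total A-exponent and number of loops L (A-exp: L × count):
  A^8: L=7 ×1
  A^6: L=6 ×8
  A^4: L=5 ×28
  A^2: L=4 ×55, L=6 ×1
  A^0: L=3 ×65, L=5 ×5
  A^-2: L=2 ×46, L=4 ×10
  A^-4: L=1 ×17, L=3 ×11
  A^-6: L=2 ×8
  A^-8: L=3 ×1
Each group contributes A^e * Σ count * d^(L-1):
Powers of d = -A^2 - A^-2: d^2 = A^4 + 2 + A^-4; d^3 = -A^6 - 3*A^2 - 3*A^-2 - A^-6; d^4 = A^8 + 4*A^4 + 6 + 4*A^-4 + A^-8; d^5 = -A^10 - 5*A^6 - 10*A^2 - 10*A^-2 - 5*A^-6 - A^-10; d^6 = A^12 + 6*A^8 + 15*A^4 + 20 + 15*A^-4 + 6*A^-8 + A^-12.
  A^8 * (d^6) = A^20 + 6*A^16 + 15*A^12 + 20*A^8 + 15*A^4 + 6 + A^-4
  A^6 * (8*d^5) = -8*A^16 - 40*A^12 - 80*A^8 - 80*A^4 - 40 - 8*A^-4
  A^4 * (28*d^4) = 28*A^12 + 112*A^8 + 168*A^4 + 112 + 28*A^-4
  A^2 * (55*d^3 + d^5) = -A^12 - 60*A^8 - 175*A^4 - 175 - 60*A^-4 - A^-8
  A^0 * (65*d^2 + 5*d^4) = 5*A^8 + 85*A^4 + 160 + 85*A^-4 + 5*A^-8
  A^-2 * (46*d + 10*d^3) = -10*A^4 - 76 - 76*A^-4 - 10*A^-8
  A^-4 * (17 + 11*d^2) = 11 + 39*A^-4 + 11*A^-8
  A^-6 * (8*d) = -8*A^-4 - 8*A^-8
  A^-8 * (d^2) = A^-4 + 2*A^-8 + A^-12
Summing the groups: <K> = A^20 - 2*A^16 + 2*A^12 - 3*A^8 + 3*A^4 - 2 + 2*A^-4 - A^-8 + A^-12
Normalise by the writhe: (-A^3)^(-w) = (-A^3)^(4) = A^12, so f(A) = A^12 * <K> = A^32 - 2*A^28 + 2*A^24 - 3*A^20 + 3*A^16 - 2*A^12 + 2*A^8 - A^4 + 1.
Substitute A = t^(-1/4), i.e. A^e → t^(-e/4): V(t) = 1 - t^-1 + 2*t^-2 - 2*t^-3 + 3*t^-4 - 3*t^-5 + 2*t^-6 - 2*t^-7 + t^-8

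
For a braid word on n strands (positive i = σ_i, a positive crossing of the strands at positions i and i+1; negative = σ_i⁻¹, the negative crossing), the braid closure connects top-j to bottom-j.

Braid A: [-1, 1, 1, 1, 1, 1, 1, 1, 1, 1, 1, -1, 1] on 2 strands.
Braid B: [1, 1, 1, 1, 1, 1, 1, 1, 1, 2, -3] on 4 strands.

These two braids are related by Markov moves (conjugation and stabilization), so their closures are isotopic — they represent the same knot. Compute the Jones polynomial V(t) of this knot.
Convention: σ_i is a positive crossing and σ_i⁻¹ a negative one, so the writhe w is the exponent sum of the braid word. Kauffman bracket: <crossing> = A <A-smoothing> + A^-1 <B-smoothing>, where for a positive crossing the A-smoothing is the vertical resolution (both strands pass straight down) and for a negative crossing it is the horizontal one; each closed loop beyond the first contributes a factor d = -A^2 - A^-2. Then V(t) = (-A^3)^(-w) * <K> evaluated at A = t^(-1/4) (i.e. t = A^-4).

-t^13 + t^12 - t^11 + t^10 - t^9 + t^8 - t^7 + t^6 + t^4

Derivation:
Markov-equivalent braids have isotopic closures, hence identical knot invariants. Strip the Markov moves from each word to reach a common short braid β, then compute V(t) once on β.
Braid A: s1^-1 s1 s1 s1 s1 s1 s1 s1 s1 s1 s1 s1^-1 s1 on 2 strands reduces by inverse Markov moves (closure unchanged at each step):
  Deconjugate: the word is γ·β·γ⁻¹ with γ = s1^-1 s1 (prefix) and γ⁻¹ = s1^-1 s1 (suffix); strip both.
Reduced to β = s1 s1 s1 s1 s1 s1 s1 s1 s1 on 2 strands, 9 crossings.
Braid B: s1 s1 s1 s1 s1 s1 s1 s1 s1 s2 s3^-1 on 4 strands reduces by inverse Markov moves (closure unchanged at each step):
  Destabilize: the word has the form β·s3^-1 where s3^-1 occurs only as the final letter (β ∈ B_3); drop it and the last strand → 3 strands.
  Destabilize: the word has the form β·s2 where s2 occurs only as the final letter (β ∈ B_2); drop it and the last strand → 2 strands.
Reduced to β = s1 s1 s1 s1 s1 s1 s1 s1 s1 on 2 strands, 9 crossings.
Both give the same β = s1 s1 s1 s1 s1 s1 s1 s1 s1 on 2 strands, so one state sum suffices:
Braid: s1 s1 s1 s1 s1 s1 s1 s1 s1 on 2 strands, 9 crossings.
Writhe w = (#positive) - (#negative) = 9 - 0 = 9.
State-sum expansion of <K>. There are 2^9 = 512 states.
Smooth each crossing (0=||, 1=⌣⌢); contribution A^(Σ sign_k(1-2s_k)) * d^(L-1).
Tabulate the states by total A-exponent and number of loops L (A-exp: L × count):
  A^9: L=2 ×1
  A^7: L=1 ×9
  A^5: L=2 ×36
  A^3: L=3 ×84
  A^1: L=4 ×126
  A^-1: L=5 ×126
  A^-3: L=6 ×84
  A^-5: L=7 ×36
  A^-7: L=8 ×9
  A^-9: L=9 ×1
Each group contributes A^e * Σ count * d^(L-1):
Powers of d = -A^2 - A^-2: d^2 = A^4 + 2 + A^-4; d^3 = -A^6 - 3*A^2 - 3*A^-2 - A^-6; d^4 = A^8 + 4*A^4 + 6 + 4*A^-4 + A^-8; d^5 = -A^10 - 5*A^6 - 10*A^2 - 10*A^-2 - 5*A^-6 - A^-10; d^6 = A^12 + 6*A^8 + 15*A^4 + 20 + 15*A^-4 + 6*A^-8 + A^-12; d^7 = -A^14 - 7*A^10 - 21*A^6 - 35*A^2 - 35*A^-2 - 21*A^-6 - 7*A^-10 - A^-14; d^8 = A^16 + 8*A^12 + 28*A^8 + 56*A^4 + 70 + 56*A^-4 + 28*A^-8 + 8*A^-12 + A^-16.
  A^9 * (d) = -A^11 - A^7
  A^7 * (9) = 9*A^7
  A^5 * (36*d) = -36*A^7 - 36*A^3
  A^3 * (84*d^2) = 84*A^7 + 168*A^3 + 84*A^-1
  A^1 * (126*d^3) = -126*A^7 - 378*A^3 - 378*A^-1 - 126*A^-5
  A^-1 * (126*d^4) = 126*A^7 + 504*A^3 + 756*A^-1 + 504*A^-5 + 126*A^-9
  A^-3 * (84*d^5) = -84*A^7 - 420*A^3 - 840*A^-1 - 840*A^-5 - 420*A^-9 - 84*A^-13
  A^-5 * (36*d^6) = 36*A^7 + 216*A^3 + 540*A^-1 + 720*A^-5 + 540*A^-9 + 216*A^-13 + 36*A^-17
  A^-7 * (9*d^7) = -9*A^7 - 63*A^3 - 189*A^-1 - 315*A^-5 - 315*A^-9 - 189*A^-13 - 63*A^-17 - 9*A^-21
  A^-9 * (d^8) = A^7 + 8*A^3 + 28*A^-1 + 56*A^-5 + 70*A^-9 + 56*A^-13 + 28*A^-17 + 8*A^-21 + A^-25
Summing the groups: <K> = -A^11 - A^3 + A^-1 - A^-5 + A^-9 - A^-13 + A^-17 - A^-21 + A^-25
Normalise by the writhe: (-A^3)^(-w) = (-A^3)^(-9) = -A^-27, so f(A) = -A^-27 * <K> = A^-16 + A^-24 - A^-28 + A^-32 - A^-36 + A^-40 - A^-44 + A^-48 - A^-52.
Substitute A = t^(-1/4), i.e. A^e → t^(-e/4): V(t) = -t^13 + t^12 - t^11 + t^10 - t^9 + t^8 - t^7 + t^6 + t^4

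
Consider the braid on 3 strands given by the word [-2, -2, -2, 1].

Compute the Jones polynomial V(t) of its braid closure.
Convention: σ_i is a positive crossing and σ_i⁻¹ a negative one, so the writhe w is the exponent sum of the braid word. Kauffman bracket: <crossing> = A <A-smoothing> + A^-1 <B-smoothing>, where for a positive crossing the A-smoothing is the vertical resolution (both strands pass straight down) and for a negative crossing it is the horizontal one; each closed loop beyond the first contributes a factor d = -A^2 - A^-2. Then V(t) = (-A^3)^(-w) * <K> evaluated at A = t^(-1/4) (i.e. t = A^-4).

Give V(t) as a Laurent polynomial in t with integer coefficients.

t^-1 + t^-3 - t^-4

Derivation:
Braid: s2^-1 s2^-1 s2^-1 s1 on 3 strands, 4 crossings.
Writhe w = (#positive) - (#negative) = 1 - 3 = -2.
Enumerate smoothing states for the bracket polynomial. There are 2^4 = 16 states.
For each crossing: s=0 is the vertical smoothing, s=1 horizontal. Crossing k contributes A^(sign_k * (1 - 2*s_k)); loop factor d = -A^2 - A^-2.
  state 0000: A-exp=-2, loops=3, term = A^-2 * d^2
  state 0001: A-exp=-4, loops=2, term = A^-4 * d^1
  state 0010: A-exp=+0, loops=2, term = A^0 * d^1
  state 0011: A-exp=-2, loops=1, term = A^-2 * d^0
  state 0100: A-exp=+0, loops=2, term = A^0 * d^1
  state 0101: A-exp=-2, loops=1, term = A^-2 * d^0
  state 0110: A-exp=+2, loops=3, term = A^2 * d^2
  state 0111: A-exp=+0, loops=2, term = A^0 * d^1
  state 1000: A-exp=+0, loops=2, term = A^0 * d^1
  state 1001: A-exp=-2, loops=1, term = A^-2 * d^0
  state 1010: A-exp=+2, loops=3, term = A^2 * d^2
  state 1011: A-exp=+0, loops=2, term = A^0 * d^1
  state 1100: A-exp=+2, loops=3, term = A^2 * d^2
  state 1101: A-exp=+0, loops=2, term = A^0 * d^1
  state 1110: A-exp=+4, loops=4, term = A^4 * d^3
  state 1111: A-exp=+2, loops=3, term = A^2 * d^2
Collect the terms by A-exponent (count of states per loop number):
Powers of d = -A^2 - A^-2: d^2 = A^4 + 2 + A^-4; d^3 = -A^6 - 3*A^2 - 3*A^-2 - A^-6.
  A^4 * (d^3) = -A^10 - 3*A^6 - 3*A^2 - A^-2
  A^2 * (4*d^2) = 4*A^6 + 8*A^2 + 4*A^-2
  A^0 * (6*d) = -6*A^2 - 6*A^-2
  A^-2 * (3 + d^2) = A^2 + 5*A^-2 + A^-6
  A^-4 * (d) = -A^-2 - A^-6
Summing the groups: <K> = -A^10 + A^6 + A^-2
Normalise by the writhe: (-A^3)^(-w) = (-A^3)^(2) = A^6, so f(A) = A^6 * <K> = -A^16 + A^12 + A^4.
Substitute A = t^(-1/4), i.e. A^e → t^(-e/4): V(t) = t^-1 + t^-3 - t^-4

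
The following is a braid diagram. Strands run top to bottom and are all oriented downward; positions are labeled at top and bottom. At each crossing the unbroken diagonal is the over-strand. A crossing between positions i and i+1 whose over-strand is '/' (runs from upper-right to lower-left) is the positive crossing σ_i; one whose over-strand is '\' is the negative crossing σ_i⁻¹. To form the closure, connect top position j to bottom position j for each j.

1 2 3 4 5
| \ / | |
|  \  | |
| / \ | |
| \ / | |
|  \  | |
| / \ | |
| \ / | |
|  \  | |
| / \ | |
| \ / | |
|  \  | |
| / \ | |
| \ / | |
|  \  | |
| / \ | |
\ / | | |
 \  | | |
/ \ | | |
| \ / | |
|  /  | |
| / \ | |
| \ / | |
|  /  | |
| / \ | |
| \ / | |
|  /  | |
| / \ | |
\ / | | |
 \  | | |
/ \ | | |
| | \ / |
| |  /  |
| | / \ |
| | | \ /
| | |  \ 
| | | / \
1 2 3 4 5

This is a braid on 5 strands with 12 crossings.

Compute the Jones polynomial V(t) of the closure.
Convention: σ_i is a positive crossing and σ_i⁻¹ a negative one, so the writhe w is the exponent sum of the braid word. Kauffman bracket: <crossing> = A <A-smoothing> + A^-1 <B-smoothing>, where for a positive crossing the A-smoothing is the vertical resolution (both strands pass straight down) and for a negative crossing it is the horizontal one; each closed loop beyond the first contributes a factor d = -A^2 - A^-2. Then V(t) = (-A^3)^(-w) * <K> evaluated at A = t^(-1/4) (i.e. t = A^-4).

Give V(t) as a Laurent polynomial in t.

Reading the diagram top to bottom ('/'-over between positions i,i+1 = s_i, '\'-over = s_i^-1): braid word = s2^-1 s2^-1 s2^-1 s2^-1 s2^-1 s1^-1 s2 s2 s2 s1^-1 s3 s4^-1.
The presented braid s2^-1 s2^-1 s2^-1 s2^-1 s2^-1 s1^-1 s2 s2 s2 s1^-1 s3 s4^-1 on 5 strands reduces by inverse Markov moves (closure unchanged at each step):
  Destabilize: the word has the form β·s4^-1 where s4^-1 occurs only as the final letter (β ∈ B_4); drop it and the last strand → 4 strands.
  Destabilize: the word has the form β·s3 where s3 occurs only as the final letter (β ∈ B_3); drop it and the last strand → 3 strands.
Reduced to β = s2^-1 s2^-1 s2^-1 s2^-1 s2^-1 s1^-1 s2 s2 s2 s1^-1 on 3 strands, 10 crossings.
Compute on β:
Braid: s2^-1 s2^-1 s2^-1 s2^-1 s2^-1 s1^-1 s2 s2 s2 s1^-1 on 3 strands, 10 crossings.
Writhe w = (#positive) - (#negative) = 3 - 7 = -4.
Enumerate smoothing states for the bracket polynomial. There are 2^10 = 1024 states.
For each crossing: s=0 is the vertical smoothing, s=1 horizontal. Crossing k contributes A^(sign_k * (1 - 2*s_k)); loop factor d = -A^2 - A^-2.
Tabulate the states by total A-exponent and number of loops L (A-exp: L × count):
  A^10: L=6 ×1
  A^8: L=5 ×10
  A^6: L=4 ×35, L=6 ×10
  A^4: L=3 ×60, L=5 ×50, L=7 ×10
  A^2: L=2 ×55, L=4 ×100, L=6 ×50, L=8 ×5
  A^0: L=1 ×25, L=3 ×101, L=5 ×100, L=7 ×25, L=9 ×1
  A^-2: L=2 ×55, L=4 ×100, L=6 ×50, L=8 ×5
  A^-4: L=1 ×6, L=3 ×54, L=5 ×50, L=7 ×10
  A^-6: L=2 ×9, L=4 ×26, L=6 ×10
  A^-8: L=3 ×5, L=5 ×5
  A^-10: L=4 ×1
Each group contributes A^e * Σ count * d^(L-1):
Powers of d = -A^2 - A^-2: d^2 = A^4 + 2 + A^-4; d^3 = -A^6 - 3*A^2 - 3*A^-2 - A^-6; d^4 = A^8 + 4*A^4 + 6 + 4*A^-4 + A^-8; d^5 = -A^10 - 5*A^6 - 10*A^2 - 10*A^-2 - 5*A^-6 - A^-10; d^6 = A^12 + 6*A^8 + 15*A^4 + 20 + 15*A^-4 + 6*A^-8 + A^-12; d^7 = -A^14 - 7*A^10 - 21*A^6 - 35*A^2 - 35*A^-2 - 21*A^-6 - 7*A^-10 - A^-14; d^8 = A^16 + 8*A^12 + 28*A^8 + 56*A^4 + 70 + 56*A^-4 + 28*A^-8 + 8*A^-12 + A^-16.
  A^10 * (d^5) = -A^20 - 5*A^16 - 10*A^12 - 10*A^8 - 5*A^4 - 1
  A^8 * (10*d^4) = 10*A^16 + 40*A^12 + 60*A^8 + 40*A^4 + 10
  A^6 * (35*d^3 + 10*d^5) = -10*A^16 - 85*A^12 - 205*A^8 - 205*A^4 - 85 - 10*A^-4
  A^4 * (60*d^2 + 50*d^4 + 10*d^6) = 10*A^16 + 110*A^12 + 410*A^8 + 620*A^4 + 410 + 110*A^-4 + 10*A^-8
  A^2 * (55*d + 100*d^3 + 50*d^5 + 5*d^7) = -5*A^16 - 85*A^12 - 455*A^8 - 1030*A^4 - 1030 - 455*A^-4 - 85*A^-8 - 5*A^-12
  A^0 * (25 + 101*d^2 + 100*d^4 + 25*d^6 + d^8) = A^16 + 33*A^12 + 278*A^8 + 932*A^4 + 1397 + 932*A^-4 + 278*A^-8 + 33*A^-12 + A^-16
  A^-2 * (55*d + 100*d^3 + 50*d^5 + 5*d^7) = -5*A^12 - 85*A^8 - 455*A^4 - 1030 - 1030*A^-4 - 455*A^-8 - 85*A^-12 - 5*A^-16
  A^-4 * (6 + 54*d^2 + 50*d^4 + 10*d^6) = 10*A^8 + 110*A^4 + 404 + 614*A^-4 + 404*A^-8 + 110*A^-12 + 10*A^-16
  A^-6 * (9*d + 26*d^3 + 10*d^5) = -10*A^4 - 76 - 187*A^-4 - 187*A^-8 - 76*A^-12 - 10*A^-16
  A^-8 * (5*d^2 + 5*d^4) = 5 + 25*A^-4 + 40*A^-8 + 25*A^-12 + 5*A^-16
  A^-10 * (d^3) = -A^-4 - 3*A^-8 - 3*A^-12 - A^-16
Summing the groups: <K> = -A^20 + A^16 - 2*A^12 + 3*A^8 - 3*A^4 + 4 - 2*A^-4 + 2*A^-8 - A^-12
Normalise by the writhe: (-A^3)^(-w) = (-A^3)^(4) = A^12, so f(A) = A^12 * <K> = -A^32 + A^28 - 2*A^24 + 3*A^20 - 3*A^16 + 4*A^12 - 2*A^8 + 2*A^4 - 1.
Substitute A = t^(-1/4), i.e. A^e → t^(-e/4): V(t) = -1 + 2*t^-1 - 2*t^-2 + 4*t^-3 - 3*t^-4 + 3*t^-5 - 2*t^-6 + t^-7 - t^-8

Answer: -1 + 2*t^-1 - 2*t^-2 + 4*t^-3 - 3*t^-4 + 3*t^-5 - 2*t^-6 + t^-7 - t^-8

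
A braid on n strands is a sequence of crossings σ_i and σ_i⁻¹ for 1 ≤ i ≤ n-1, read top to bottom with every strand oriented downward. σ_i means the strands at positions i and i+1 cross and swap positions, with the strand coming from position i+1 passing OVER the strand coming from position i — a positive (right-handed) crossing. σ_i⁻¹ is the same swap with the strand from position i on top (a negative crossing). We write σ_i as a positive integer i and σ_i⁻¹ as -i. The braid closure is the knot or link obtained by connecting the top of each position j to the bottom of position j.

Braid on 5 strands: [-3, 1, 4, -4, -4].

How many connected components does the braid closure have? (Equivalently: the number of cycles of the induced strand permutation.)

2

Derivation:
Track the strand permutation on 5 strands, starting from identity.
  step 1: s3^-1 swaps positions 3,4 -> [1 2 4 3 5]
  step 2: s1 swaps positions 1,2 -> [2 1 4 3 5]
  step 3: s4 swaps positions 4,5 -> [2 1 4 5 3]
  step 4: s4^-1 swaps positions 4,5 -> [2 1 4 3 5]
  step 5: s4^-1 swaps positions 4,5 -> [2 1 4 5 3]
Final permutation (position -> original strand): [2 1 4 5 3]
Closure components = cycle count of this permutation = 2.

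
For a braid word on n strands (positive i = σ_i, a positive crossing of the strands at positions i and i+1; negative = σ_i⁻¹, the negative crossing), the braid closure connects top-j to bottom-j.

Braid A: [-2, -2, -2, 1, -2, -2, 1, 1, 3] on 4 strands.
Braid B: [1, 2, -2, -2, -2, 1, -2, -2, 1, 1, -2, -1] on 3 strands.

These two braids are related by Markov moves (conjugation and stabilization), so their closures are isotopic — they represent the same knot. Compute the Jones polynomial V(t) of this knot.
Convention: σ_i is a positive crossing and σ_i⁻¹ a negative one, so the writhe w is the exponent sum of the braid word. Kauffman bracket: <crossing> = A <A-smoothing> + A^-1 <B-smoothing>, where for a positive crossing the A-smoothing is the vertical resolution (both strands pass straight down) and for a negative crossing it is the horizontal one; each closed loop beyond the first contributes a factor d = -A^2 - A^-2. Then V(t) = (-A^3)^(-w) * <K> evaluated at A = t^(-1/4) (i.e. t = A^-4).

Markov-equivalent braids have isotopic closures, hence identical knot invariants. Strip the Markov moves from each word to reach a common short braid β, then compute V(t) once on β.
Braid A: s2^-1 s2^-1 s2^-1 s1 s2^-1 s2^-1 s1 s1 s3 on 4 strands reduces by inverse Markov moves (closure unchanged at each step):
  Destabilize: the word has the form β·s3 where s3 occurs only as the final letter (β ∈ B_3); drop it and the last strand → 3 strands.
Reduced to β = s2^-1 s2^-1 s2^-1 s1 s2^-1 s2^-1 s1 s1 on 3 strands, 8 crossings.
Braid B: s1 s2 s2^-1 s2^-1 s2^-1 s1 s2^-1 s2^-1 s1 s1 s2^-1 s1^-1 on 3 strands reduces by inverse Markov moves (closure unchanged at each step):
  Deconjugate: the word is γ·β·γ⁻¹ with γ = s1 (prefix) and γ⁻¹ = s1^-1 (suffix); strip both.
  Deconjugate: the word is γ·β·γ⁻¹ with γ = s2 (prefix) and γ⁻¹ = s2^-1 (suffix); strip both.
Reduced to β = s2^-1 s2^-1 s2^-1 s1 s2^-1 s2^-1 s1 s1 on 3 strands, 8 crossings.
Both give the same β = s2^-1 s2^-1 s2^-1 s1 s2^-1 s2^-1 s1 s1 on 3 strands, so one state sum suffices:
Braid: s2^-1 s2^-1 s2^-1 s1 s2^-1 s2^-1 s1 s1 on 3 strands, 8 crossings.
Writhe w = (#positive) - (#negative) = 3 - 5 = -2.
Enumerate smoothing states for the bracket polynomial. There are 2^8 = 256 states.
Each crossing splits two ways (0=vertical, 1=horizontal). The state's weight is A^(#A-smoothings - #B-smoothings) * d^(loops - 1).
Tabulate the states by total A-exponent and number of loops L (A-exp: L × count):
  A^8: L=6 ×1
  A^6: L=5 ×8
  A^4: L=4 ×27, L=6 ×1
  A^2: L=3 ×50, L=5 ×6
  A^0: L=2 ×53, L=4 ×17
  A^-2: L=1 ×27, L=3 ×28, L=5 ×1
  A^-4: L=2 ×24, L=4 ×4
  A^-6: L=3 ×8
  A^-8: L=4 ×1
Each group contributes A^e * Σ count * d^(L-1):
Powers of d = -A^2 - A^-2: d^2 = A^4 + 2 + A^-4; d^3 = -A^6 - 3*A^2 - 3*A^-2 - A^-6; d^4 = A^8 + 4*A^4 + 6 + 4*A^-4 + A^-8; d^5 = -A^10 - 5*A^6 - 10*A^2 - 10*A^-2 - 5*A^-6 - A^-10.
  A^8 * (d^5) = -A^18 - 5*A^14 - 10*A^10 - 10*A^6 - 5*A^2 - A^-2
  A^6 * (8*d^4) = 8*A^14 + 32*A^10 + 48*A^6 + 32*A^2 + 8*A^-2
  A^4 * (27*d^3 + d^5) = -A^14 - 32*A^10 - 91*A^6 - 91*A^2 - 32*A^-2 - A^-6
  A^2 * (50*d^2 + 6*d^4) = 6*A^10 + 74*A^6 + 136*A^2 + 74*A^-2 + 6*A^-6
  A^0 * (53*d + 17*d^3) = -17*A^6 - 104*A^2 - 104*A^-2 - 17*A^-6
  A^-2 * (27 + 28*d^2 + d^4) = A^6 + 32*A^2 + 89*A^-2 + 32*A^-6 + A^-10
  A^-4 * (24*d + 4*d^3) = -4*A^2 - 36*A^-2 - 36*A^-6 - 4*A^-10
  A^-6 * (8*d^2) = 8*A^-2 + 16*A^-6 + 8*A^-10
  A^-8 * (d^3) = -A^-2 - 3*A^-6 - 3*A^-10 - A^-14
Summing the groups: <K> = -A^18 + 2*A^14 - 4*A^10 + 5*A^6 - 4*A^2 + 5*A^-2 - 3*A^-6 + 2*A^-10 - A^-14
Normalise by the writhe: (-A^3)^(-w) = (-A^3)^(2) = A^6, so f(A) = A^6 * <K> = -A^24 + 2*A^20 - 4*A^16 + 5*A^12 - 4*A^8 + 5*A^4 - 3 + 2*A^-4 - A^-8.
Substitute A = t^(-1/4), i.e. A^e → t^(-e/4): V(t) = -t^2 + 2*t - 3 + 5*t^-1 - 4*t^-2 + 5*t^-3 - 4*t^-4 + 2*t^-5 - t^-6

Answer: -t^2 + 2*t - 3 + 5*t^-1 - 4*t^-2 + 5*t^-3 - 4*t^-4 + 2*t^-5 - t^-6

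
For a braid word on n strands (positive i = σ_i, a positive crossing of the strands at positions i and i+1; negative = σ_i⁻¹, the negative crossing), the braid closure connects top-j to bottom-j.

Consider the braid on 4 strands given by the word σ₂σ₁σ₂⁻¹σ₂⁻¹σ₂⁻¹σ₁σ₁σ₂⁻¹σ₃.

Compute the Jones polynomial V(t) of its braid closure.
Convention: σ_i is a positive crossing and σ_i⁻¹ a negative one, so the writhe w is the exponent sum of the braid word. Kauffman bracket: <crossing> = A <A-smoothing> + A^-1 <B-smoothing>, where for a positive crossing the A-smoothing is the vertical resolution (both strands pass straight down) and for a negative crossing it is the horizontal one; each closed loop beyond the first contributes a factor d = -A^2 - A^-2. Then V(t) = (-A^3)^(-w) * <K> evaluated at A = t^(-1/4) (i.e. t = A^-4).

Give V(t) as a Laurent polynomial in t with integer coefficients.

The presented braid s2 s1 s2^-1 s2^-1 s2^-1 s1 s1 s2^-1 s3 on 4 strands reduces by inverse Markov moves (closure unchanged at each step):
  Destabilize: the word has the form β·s3 where s3 occurs only as the final letter (β ∈ B_3); drop it and the last strand → 3 strands.
  Deconjugate: the word is γ·β·γ⁻¹ with γ = s2 (prefix) and γ⁻¹ = s2^-1 (suffix); strip both.
Reduced to β = s1 s2^-1 s2^-1 s2^-1 s1 s1 on 3 strands, 6 crossings.
Compute on β:
Braid: s1 s2^-1 s2^-1 s2^-1 s1 s1 on 3 strands, 6 crossings.
Writhe w = (#positive) - (#negative) = 3 - 3 = 0.
Computing the Kauffman bracket via state sum. There are 2^6 = 64 states.
Each crossing splits two ways (0=vertical, 1=horizontal). The state's weight is A^(#A-smoothings - #B-smoothings) * d^(loops - 1).
Tabulate the states by total A-exponent and number of loops L (A-exp: L × count):
  A^6: L=4 ×1
  A^4: L=3 ×6
  A^2: L=2 ×12, L=4 ×3
  A^0: L=1 ×9, L=3 ×10, L=5 ×1
  A^-2: L=2 ×12, L=4 ×3
  A^-4: L=3 ×6
  A^-6: L=4 ×1
Each group contributes A^e * Σ count * d^(L-1):
Powers of d = -A^2 - A^-2: d^2 = A^4 + 2 + A^-4; d^3 = -A^6 - 3*A^2 - 3*A^-2 - A^-6; d^4 = A^8 + 4*A^4 + 6 + 4*A^-4 + A^-8.
  A^6 * (d^3) = -A^12 - 3*A^8 - 3*A^4 - 1
  A^4 * (6*d^2) = 6*A^8 + 12*A^4 + 6
  A^2 * (12*d + 3*d^3) = -3*A^8 - 21*A^4 - 21 - 3*A^-4
  A^0 * (9 + 10*d^2 + d^4) = A^8 + 14*A^4 + 35 + 14*A^-4 + A^-8
  A^-2 * (12*d + 3*d^3) = -3*A^4 - 21 - 21*A^-4 - 3*A^-8
  A^-4 * (6*d^2) = 6 + 12*A^-4 + 6*A^-8
  A^-6 * (d^3) = -1 - 3*A^-4 - 3*A^-8 - A^-12
Summing the groups: <K> = -A^12 + A^8 - A^4 + 3 - A^-4 + A^-8 - A^-12
Normalise by the writhe: (-A^3)^(-w) = (-A^3)^(0) = 1, so f(A) = 1 * <K> = -A^12 + A^8 - A^4 + 3 - A^-4 + A^-8 - A^-12.
Substitute A = t^(-1/4), i.e. A^e → t^(-e/4): V(t) = -t^3 + t^2 - t + 3 - t^-1 + t^-2 - t^-3

Answer: -t^3 + t^2 - t + 3 - t^-1 + t^-2 - t^-3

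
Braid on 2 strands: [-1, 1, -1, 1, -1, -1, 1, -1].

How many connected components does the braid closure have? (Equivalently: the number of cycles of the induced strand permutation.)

Track the strand permutation on 2 strands, starting from identity.
  step 1: s1^-1 swaps positions 1,2 -> [2 1]
  step 2: s1 swaps positions 1,2 -> [1 2]
  step 3: s1^-1 swaps positions 1,2 -> [2 1]
  step 4: s1 swaps positions 1,2 -> [1 2]
  step 5: s1^-1 swaps positions 1,2 -> [2 1]
  step 6: s1^-1 swaps positions 1,2 -> [1 2]
  step 7: s1 swaps positions 1,2 -> [2 1]
  step 8: s1^-1 swaps positions 1,2 -> [1 2]
Final permutation (position -> original strand): [1 2]
Closure components = cycle count of this permutation = 2.

Answer: 2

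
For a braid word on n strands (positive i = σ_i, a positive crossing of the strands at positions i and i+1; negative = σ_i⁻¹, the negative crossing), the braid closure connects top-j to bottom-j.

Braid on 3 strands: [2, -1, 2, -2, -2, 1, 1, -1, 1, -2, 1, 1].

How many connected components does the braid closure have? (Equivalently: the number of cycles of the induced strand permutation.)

Track the strand permutation on 3 strands, starting from identity.
  step 1: s2 swaps positions 2,3 -> [1 3 2]
  step 2: s1^-1 swaps positions 1,2 -> [3 1 2]
  step 3: s2 swaps positions 2,3 -> [3 2 1]
  step 4: s2^-1 swaps positions 2,3 -> [3 1 2]
  step 5: s2^-1 swaps positions 2,3 -> [3 2 1]
  step 6: s1 swaps positions 1,2 -> [2 3 1]
  step 7: s1 swaps positions 1,2 -> [3 2 1]
  step 8: s1^-1 swaps positions 1,2 -> [2 3 1]
  step 9: s1 swaps positions 1,2 -> [3 2 1]
  step 10: s2^-1 swaps positions 2,3 -> [3 1 2]
  step 11: s1 swaps positions 1,2 -> [1 3 2]
  step 12: s1 swaps positions 1,2 -> [3 1 2]
Final permutation (position -> original strand): [3 1 2]
Closure components = cycle count of this permutation = 1.

Answer: 1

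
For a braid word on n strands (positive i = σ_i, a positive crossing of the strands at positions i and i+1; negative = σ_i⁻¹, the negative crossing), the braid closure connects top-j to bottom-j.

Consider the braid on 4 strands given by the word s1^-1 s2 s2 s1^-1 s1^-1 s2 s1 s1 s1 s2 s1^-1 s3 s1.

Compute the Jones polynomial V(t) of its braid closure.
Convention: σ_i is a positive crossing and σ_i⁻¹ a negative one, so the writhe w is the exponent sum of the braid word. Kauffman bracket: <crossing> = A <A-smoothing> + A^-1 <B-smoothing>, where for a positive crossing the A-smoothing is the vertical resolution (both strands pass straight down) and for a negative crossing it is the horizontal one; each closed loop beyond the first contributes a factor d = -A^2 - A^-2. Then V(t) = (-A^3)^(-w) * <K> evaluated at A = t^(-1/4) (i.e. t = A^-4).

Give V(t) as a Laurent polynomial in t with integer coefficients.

The presented braid s1^-1 s2 s2 s1^-1 s1^-1 s2 s1 s1 s1 s2 s1^-1 s3 s1 on 4 strands reduces by inverse Markov moves (closure unchanged at each step):
  Deconjugate: the word is γ·β·γ⁻¹ with γ = s1^-1 (prefix) and γ⁻¹ = s1 (suffix); strip both.
  Destabilize: the word has the form β·s3 where s3 occurs only as the final letter (β ∈ B_3); drop it and the last strand → 3 strands.
Reduced to β = s2 s2 s1^-1 s1^-1 s2 s1 s1 s1 s2 s1^-1 on 3 strands, 10 crossings.
Compute on β:
Braid: s2 s2 s1^-1 s1^-1 s2 s1 s1 s1 s2 s1^-1 on 3 strands, 10 crossings.
Writhe w = (#positive) - (#negative) = 7 - 3 = 4.
Computing the Kauffman bracket via state sum. There are 2^10 = 1024 states.
Smooth each crossing (0=||, 1=⌣⌢); contribution A^(Σ sign_k(1-2s_k)) * d^(L-1).
Tabulate the states by total A-exponent and number of loops L (A-exp: L × count):
  A^10: L=4 ×1
  A^8: L=3 ×7, L=5 ×3
  A^6: L=2 ×19, L=4 ×23, L=6 ×3
  A^4: L=1 ×20, L=3 ×75, L=5 ×24, L=7 ×1
  A^2: L=2 ×114, L=4 ×86, L=6 ×10
  A^0: L=1 ×51, L=3 ×155, L=5 ×45, L=7 ×1
  A^-2: L=2 ×102, L=4 ×98, L=6 ×10
  A^-4: L=3 ×89, L=5 ×30, L=7 ×1
  A^-6: L=4 ×41, L=6 ×4
  A^-8: L=5 ×10
  A^-10: L=6 ×1
Each group contributes A^e * Σ count * d^(L-1):
Powers of d = -A^2 - A^-2: d^2 = A^4 + 2 + A^-4; d^3 = -A^6 - 3*A^2 - 3*A^-2 - A^-6; d^4 = A^8 + 4*A^4 + 6 + 4*A^-4 + A^-8; d^5 = -A^10 - 5*A^6 - 10*A^2 - 10*A^-2 - 5*A^-6 - A^-10; d^6 = A^12 + 6*A^8 + 15*A^4 + 20 + 15*A^-4 + 6*A^-8 + A^-12.
  A^10 * (d^3) = -A^16 - 3*A^12 - 3*A^8 - A^4
  A^8 * (7*d^2 + 3*d^4) = 3*A^16 + 19*A^12 + 32*A^8 + 19*A^4 + 3
  A^6 * (19*d + 23*d^3 + 3*d^5) = -3*A^16 - 38*A^12 - 118*A^8 - 118*A^4 - 38 - 3*A^-4
  A^4 * (20 + 75*d^2 + 24*d^4 + d^6) = A^16 + 30*A^12 + 186*A^8 + 334*A^4 + 186 + 30*A^-4 + A^-8
  A^2 * (114*d + 86*d^3 + 10*d^5) = -10*A^12 - 136*A^8 - 472*A^4 - 472 - 136*A^-4 - 10*A^-8
  A^0 * (51 + 155*d^2 + 45*d^4 + d^6) = A^12 + 51*A^8 + 350*A^4 + 651 + 350*A^-4 + 51*A^-8 + A^-12
  A^-2 * (102*d + 98*d^3 + 10*d^5) = -10*A^8 - 148*A^4 - 496 - 496*A^-4 - 148*A^-8 - 10*A^-12
  A^-4 * (89*d^2 + 30*d^4 + d^6) = A^8 + 36*A^4 + 224 + 378*A^-4 + 224*A^-8 + 36*A^-12 + A^-16
  A^-6 * (41*d^3 + 4*d^5) = -4*A^4 - 61 - 163*A^-4 - 163*A^-8 - 61*A^-12 - 4*A^-16
  A^-8 * (10*d^4) = 10 + 40*A^-4 + 60*A^-8 + 40*A^-12 + 10*A^-16
  A^-10 * (d^5) = -1 - 5*A^-4 - 10*A^-8 - 10*A^-12 - 5*A^-16 - A^-20
Summing the groups: <K> = -A^12 + 3*A^8 - 4*A^4 + 6 - 5*A^-4 + 5*A^-8 - 4*A^-12 + 2*A^-16 - A^-20
Normalise by the writhe: (-A^3)^(-w) = (-A^3)^(-4) = A^-12, so f(A) = A^-12 * <K> = -1 + 3*A^-4 - 4*A^-8 + 6*A^-12 - 5*A^-16 + 5*A^-20 - 4*A^-24 + 2*A^-28 - A^-32.
Substitute A = t^(-1/4), i.e. A^e → t^(-e/4): V(t) = -t^8 + 2*t^7 - 4*t^6 + 5*t^5 - 5*t^4 + 6*t^3 - 4*t^2 + 3*t - 1

Answer: -t^8 + 2*t^7 - 4*t^6 + 5*t^5 - 5*t^4 + 6*t^3 - 4*t^2 + 3*t - 1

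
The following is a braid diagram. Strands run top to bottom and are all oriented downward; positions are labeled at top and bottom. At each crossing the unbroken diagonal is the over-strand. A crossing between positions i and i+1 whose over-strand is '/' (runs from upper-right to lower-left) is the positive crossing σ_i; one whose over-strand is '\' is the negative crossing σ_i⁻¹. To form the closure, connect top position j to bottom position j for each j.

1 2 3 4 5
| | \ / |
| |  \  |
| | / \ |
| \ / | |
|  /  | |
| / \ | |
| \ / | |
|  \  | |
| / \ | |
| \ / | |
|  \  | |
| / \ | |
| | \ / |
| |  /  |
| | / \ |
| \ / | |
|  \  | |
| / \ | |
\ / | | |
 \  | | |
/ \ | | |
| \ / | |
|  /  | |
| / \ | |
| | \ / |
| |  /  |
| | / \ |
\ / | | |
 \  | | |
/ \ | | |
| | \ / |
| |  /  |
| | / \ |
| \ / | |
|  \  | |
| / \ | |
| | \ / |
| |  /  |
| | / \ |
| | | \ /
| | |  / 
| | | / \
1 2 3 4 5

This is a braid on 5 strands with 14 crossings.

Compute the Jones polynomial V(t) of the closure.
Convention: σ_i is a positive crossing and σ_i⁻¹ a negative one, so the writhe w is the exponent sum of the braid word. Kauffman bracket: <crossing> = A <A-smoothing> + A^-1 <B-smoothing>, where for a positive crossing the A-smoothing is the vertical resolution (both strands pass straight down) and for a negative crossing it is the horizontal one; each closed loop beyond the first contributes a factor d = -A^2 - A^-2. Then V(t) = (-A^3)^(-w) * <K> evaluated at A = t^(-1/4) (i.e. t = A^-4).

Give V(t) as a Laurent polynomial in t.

Reading the diagram top to bottom ('/'-over between positions i,i+1 = s_i, '\'-over = s_i^-1): braid word = s3^-1 s2 s2^-1 s2^-1 s3 s2^-1 s1^-1 s2 s3 s1^-1 s3 s2^-1 s3 s4.
The presented braid s3^-1 s2 s2^-1 s2^-1 s3 s2^-1 s1^-1 s2 s3 s1^-1 s3 s2^-1 s3 s4 on 5 strands reduces by inverse Markov moves (closure unchanged at each step):
  Destabilize: the word has the form β·s4 where s4 occurs only as the final letter (β ∈ B_4); drop it and the last strand → 4 strands.
  Deconjugate: the word is γ·β·γ⁻¹ with γ = s3^-1 s2 (prefix) and γ⁻¹ = s2^-1 s3 (suffix); strip both.
Reduced to β = s2^-1 s2^-1 s3 s2^-1 s1^-1 s2 s3 s1^-1 s3 on 4 strands, 9 crossings.
Compute on β:
Braid: s2^-1 s2^-1 s3 s2^-1 s1^-1 s2 s3 s1^-1 s3 on 4 strands, 9 crossings.
Writhe w = (#positive) - (#negative) = 4 - 5 = -1.
State-sum expansion of <K>. There are 2^9 = 512 states.
Each crossing splits two ways (0=vertical, 1=horizontal). The state's weight is A^(#A-smoothings - #B-smoothings) * d^(loops - 1).
Tabulate the states by total A-exponent and number of loops L (A-exp: L × count):
  A^9: L=5 ×1
  A^7: L=4 ×9
  A^5: L=3 ×32, L=5 ×4
  A^3: L=2 ×55, L=4 ×28, L=6 ×1
  A^1: L=1 ×39, L=3 ×77, L=5 ×10
  A^-1: L=2 ×87, L=4 ×38, L=6 ×1
  A^-3: L=1 ×14, L=3 ×64, L=5 ×6
  A^-5: L=2 ×17, L=4 ×19
  A^-7: L=3 ×7, L=5 ×2
  A^-9: L=4 ×1
Each group contributes A^e * Σ count * d^(L-1):
Powers of d = -A^2 - A^-2: d^2 = A^4 + 2 + A^-4; d^3 = -A^6 - 3*A^2 - 3*A^-2 - A^-6; d^4 = A^8 + 4*A^4 + 6 + 4*A^-4 + A^-8; d^5 = -A^10 - 5*A^6 - 10*A^2 - 10*A^-2 - 5*A^-6 - A^-10.
  A^9 * (d^4) = A^17 + 4*A^13 + 6*A^9 + 4*A^5 + A
  A^7 * (9*d^3) = -9*A^13 - 27*A^9 - 27*A^5 - 9*A
  A^5 * (32*d^2 + 4*d^4) = 4*A^13 + 48*A^9 + 88*A^5 + 48*A + 4*A^-3
  A^3 * (55*d + 28*d^3 + d^5) = -A^13 - 33*A^9 - 149*A^5 - 149*A - 33*A^-3 - A^-7
  A^1 * (39 + 77*d^2 + 10*d^4) = 10*A^9 + 117*A^5 + 253*A + 117*A^-3 + 10*A^-7
  A^-1 * (87*d + 38*d^3 + d^5) = -A^9 - 43*A^5 - 211*A - 211*A^-3 - 43*A^-7 - A^-11
  A^-3 * (14 + 64*d^2 + 6*d^4) = 6*A^5 + 88*A + 178*A^-3 + 88*A^-7 + 6*A^-11
  A^-5 * (17*d + 19*d^3) = -19*A - 74*A^-3 - 74*A^-7 - 19*A^-11
  A^-7 * (7*d^2 + 2*d^4) = 2*A + 15*A^-3 + 26*A^-7 + 15*A^-11 + 2*A^-15
  A^-9 * (d^3) = -A^-3 - 3*A^-7 - 3*A^-11 - A^-15
Summing the groups: <K> = A^17 - 2*A^13 + 3*A^9 - 4*A^5 + 4*A - 5*A^-3 + 3*A^-7 - 2*A^-11 + A^-15
Normalise by the writhe: (-A^3)^(-w) = (-A^3)^(1) = -A^3, so f(A) = -A^3 * <K> = -A^20 + 2*A^16 - 3*A^12 + 4*A^8 - 4*A^4 + 5 - 3*A^-4 + 2*A^-8 - A^-12.
Substitute A = t^(-1/4), i.e. A^e → t^(-e/4): V(t) = -t^3 + 2*t^2 - 3*t + 5 - 4*t^-1 + 4*t^-2 - 3*t^-3 + 2*t^-4 - t^-5

Answer: -t^3 + 2*t^2 - 3*t + 5 - 4*t^-1 + 4*t^-2 - 3*t^-3 + 2*t^-4 - t^-5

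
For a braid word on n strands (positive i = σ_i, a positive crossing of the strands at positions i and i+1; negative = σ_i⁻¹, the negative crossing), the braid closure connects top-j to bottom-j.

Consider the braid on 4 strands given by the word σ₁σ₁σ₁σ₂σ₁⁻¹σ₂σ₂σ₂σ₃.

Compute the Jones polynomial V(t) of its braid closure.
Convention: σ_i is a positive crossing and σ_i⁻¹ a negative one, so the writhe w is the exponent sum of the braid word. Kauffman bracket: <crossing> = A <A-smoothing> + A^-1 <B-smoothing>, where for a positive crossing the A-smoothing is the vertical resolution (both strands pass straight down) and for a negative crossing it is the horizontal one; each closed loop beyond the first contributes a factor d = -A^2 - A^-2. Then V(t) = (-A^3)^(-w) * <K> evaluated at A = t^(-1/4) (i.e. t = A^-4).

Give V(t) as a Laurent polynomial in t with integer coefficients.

The presented braid s1 s1 s1 s2 s1^-1 s2 s2 s2 s3 on 4 strands reduces by inverse Markov moves (closure unchanged at each step):
  Destabilize: the word has the form β·s3 where s3 occurs only as the final letter (β ∈ B_3); drop it and the last strand → 3 strands.
Reduced to β = s1 s1 s1 s2 s1^-1 s2 s2 s2 on 3 strands, 8 crossings.
Compute on β:
Braid: s1 s1 s1 s2 s1^-1 s2 s2 s2 on 3 strands, 8 crossings.
Writhe w = (#positive) - (#negative) = 7 - 1 = 6.
Computing the Kauffman bracket via state sum. There are 2^8 = 256 states.
Each crossing splits two ways (0=vertical, 1=horizontal). The state's weight is A^(#A-smoothings - #B-smoothings) * d^(loops - 1).
Tabulate the states by total A-exponent and number of loops L (A-exp: L × count):
  A^8: L=2 ×1
  A^6: L=1 ×4, L=3 ×4
  A^4: L=2 ×25, L=4 ×3
  A^2: L=1 ×21, L=3 ×34, L=5 ×1
  A^0: L=2 ×48, L=4 ×22
  A^-2: L=3 ×49, L=5 ×7
  A^-4: L=4 ×27, L=6 ×1
  A^-6: L=5 ×8
  A^-8: L=6 ×1
Each group contributes A^e * Σ count * d^(L-1):
Powers of d = -A^2 - A^-2: d^2 = A^4 + 2 + A^-4; d^3 = -A^6 - 3*A^2 - 3*A^-2 - A^-6; d^4 = A^8 + 4*A^4 + 6 + 4*A^-4 + A^-8; d^5 = -A^10 - 5*A^6 - 10*A^2 - 10*A^-2 - 5*A^-6 - A^-10.
  A^8 * (d) = -A^10 - A^6
  A^6 * (4 + 4*d^2) = 4*A^10 + 12*A^6 + 4*A^2
  A^4 * (25*d + 3*d^3) = -3*A^10 - 34*A^6 - 34*A^2 - 3*A^-2
  A^2 * (21 + 34*d^2 + d^4) = A^10 + 38*A^6 + 95*A^2 + 38*A^-2 + A^-6
  A^0 * (48*d + 22*d^3) = -22*A^6 - 114*A^2 - 114*A^-2 - 22*A^-6
  A^-2 * (49*d^2 + 7*d^4) = 7*A^6 + 77*A^2 + 140*A^-2 + 77*A^-6 + 7*A^-10
  A^-4 * (27*d^3 + d^5) = -A^6 - 32*A^2 - 91*A^-2 - 91*A^-6 - 32*A^-10 - A^-14
  A^-6 * (8*d^4) = 8*A^2 + 32*A^-2 + 48*A^-6 + 32*A^-10 + 8*A^-14
  A^-8 * (d^5) = -A^2 - 5*A^-2 - 10*A^-6 - 10*A^-10 - 5*A^-14 - A^-18
Summing the groups: <K> = A^10 - A^6 + 3*A^2 - 3*A^-2 + 3*A^-6 - 3*A^-10 + 2*A^-14 - A^-18
Normalise by the writhe: (-A^3)^(-w) = (-A^3)^(-6) = A^-18, so f(A) = A^-18 * <K> = A^-8 - A^-12 + 3*A^-16 - 3*A^-20 + 3*A^-24 - 3*A^-28 + 2*A^-32 - A^-36.
Substitute A = t^(-1/4), i.e. A^e → t^(-e/4): V(t) = -t^9 + 2*t^8 - 3*t^7 + 3*t^6 - 3*t^5 + 3*t^4 - t^3 + t^2

Answer: -t^9 + 2*t^8 - 3*t^7 + 3*t^6 - 3*t^5 + 3*t^4 - t^3 + t^2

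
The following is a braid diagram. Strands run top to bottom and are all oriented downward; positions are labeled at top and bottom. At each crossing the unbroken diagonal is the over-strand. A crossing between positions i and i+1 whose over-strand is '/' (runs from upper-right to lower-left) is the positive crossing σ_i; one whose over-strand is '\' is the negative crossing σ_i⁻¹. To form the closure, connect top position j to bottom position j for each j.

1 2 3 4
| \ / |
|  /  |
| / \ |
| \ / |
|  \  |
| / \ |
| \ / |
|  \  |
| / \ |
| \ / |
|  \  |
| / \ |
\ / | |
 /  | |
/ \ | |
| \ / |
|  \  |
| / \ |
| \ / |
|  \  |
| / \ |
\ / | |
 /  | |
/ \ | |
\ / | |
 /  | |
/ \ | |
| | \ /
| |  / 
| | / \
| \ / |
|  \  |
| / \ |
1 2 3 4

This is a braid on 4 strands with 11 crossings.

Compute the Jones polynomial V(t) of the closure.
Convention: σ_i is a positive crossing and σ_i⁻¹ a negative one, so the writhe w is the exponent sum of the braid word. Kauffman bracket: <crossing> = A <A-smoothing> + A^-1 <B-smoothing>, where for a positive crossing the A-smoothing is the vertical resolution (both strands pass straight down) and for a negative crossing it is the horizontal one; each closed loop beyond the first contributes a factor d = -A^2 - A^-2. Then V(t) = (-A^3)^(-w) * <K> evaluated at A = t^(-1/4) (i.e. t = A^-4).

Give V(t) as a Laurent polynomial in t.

-t^2 + 2*t - 3 + 5*t^-1 - 4*t^-2 + 5*t^-3 - 4*t^-4 + 2*t^-5 - t^-6

Derivation:
Reading the diagram top to bottom ('/'-over between positions i,i+1 = s_i, '\'-over = s_i^-1): braid word = s2 s2^-1 s2^-1 s2^-1 s1 s2^-1 s2^-1 s1 s1 s3 s2^-1.
The presented braid s2 s2^-1 s2^-1 s2^-1 s1 s2^-1 s2^-1 s1 s1 s3 s2^-1 on 4 strands reduces by inverse Markov moves (closure unchanged at each step):
  Deconjugate: the word is γ·β·γ⁻¹ with γ = s2 (prefix) and γ⁻¹ = s2^-1 (suffix); strip both.
  Destabilize: the word has the form β·s3 where s3 occurs only as the final letter (β ∈ B_3); drop it and the last strand → 3 strands.
Reduced to β = s2^-1 s2^-1 s2^-1 s1 s2^-1 s2^-1 s1 s1 on 3 strands, 8 crossings.
Compute on β:
Braid: s2^-1 s2^-1 s2^-1 s1 s2^-1 s2^-1 s1 s1 on 3 strands, 8 crossings.
Writhe w = (#positive) - (#negative) = 3 - 5 = -2.
Enumerate smoothing states for the bracket polynomial. There are 2^8 = 256 states.
For each crossing: s=0 is the vertical smoothing, s=1 horizontal. Crossing k contributes A^(sign_k * (1 - 2*s_k)); loop factor d = -A^2 - A^-2.
Tabulate the states by total A-exponent and number of loops L (A-exp: L × count):
  A^8: L=6 ×1
  A^6: L=5 ×8
  A^4: L=4 ×27, L=6 ×1
  A^2: L=3 ×50, L=5 ×6
  A^0: L=2 ×53, L=4 ×17
  A^-2: L=1 ×27, L=3 ×28, L=5 ×1
  A^-4: L=2 ×24, L=4 ×4
  A^-6: L=3 ×8
  A^-8: L=4 ×1
Each group contributes A^e * Σ count * d^(L-1):
Powers of d = -A^2 - A^-2: d^2 = A^4 + 2 + A^-4; d^3 = -A^6 - 3*A^2 - 3*A^-2 - A^-6; d^4 = A^8 + 4*A^4 + 6 + 4*A^-4 + A^-8; d^5 = -A^10 - 5*A^6 - 10*A^2 - 10*A^-2 - 5*A^-6 - A^-10.
  A^8 * (d^5) = -A^18 - 5*A^14 - 10*A^10 - 10*A^6 - 5*A^2 - A^-2
  A^6 * (8*d^4) = 8*A^14 + 32*A^10 + 48*A^6 + 32*A^2 + 8*A^-2
  A^4 * (27*d^3 + d^5) = -A^14 - 32*A^10 - 91*A^6 - 91*A^2 - 32*A^-2 - A^-6
  A^2 * (50*d^2 + 6*d^4) = 6*A^10 + 74*A^6 + 136*A^2 + 74*A^-2 + 6*A^-6
  A^0 * (53*d + 17*d^3) = -17*A^6 - 104*A^2 - 104*A^-2 - 17*A^-6
  A^-2 * (27 + 28*d^2 + d^4) = A^6 + 32*A^2 + 89*A^-2 + 32*A^-6 + A^-10
  A^-4 * (24*d + 4*d^3) = -4*A^2 - 36*A^-2 - 36*A^-6 - 4*A^-10
  A^-6 * (8*d^2) = 8*A^-2 + 16*A^-6 + 8*A^-10
  A^-8 * (d^3) = -A^-2 - 3*A^-6 - 3*A^-10 - A^-14
Summing the groups: <K> = -A^18 + 2*A^14 - 4*A^10 + 5*A^6 - 4*A^2 + 5*A^-2 - 3*A^-6 + 2*A^-10 - A^-14
Normalise by the writhe: (-A^3)^(-w) = (-A^3)^(2) = A^6, so f(A) = A^6 * <K> = -A^24 + 2*A^20 - 4*A^16 + 5*A^12 - 4*A^8 + 5*A^4 - 3 + 2*A^-4 - A^-8.
Substitute A = t^(-1/4), i.e. A^e → t^(-e/4): V(t) = -t^2 + 2*t - 3 + 5*t^-1 - 4*t^-2 + 5*t^-3 - 4*t^-4 + 2*t^-5 - t^-6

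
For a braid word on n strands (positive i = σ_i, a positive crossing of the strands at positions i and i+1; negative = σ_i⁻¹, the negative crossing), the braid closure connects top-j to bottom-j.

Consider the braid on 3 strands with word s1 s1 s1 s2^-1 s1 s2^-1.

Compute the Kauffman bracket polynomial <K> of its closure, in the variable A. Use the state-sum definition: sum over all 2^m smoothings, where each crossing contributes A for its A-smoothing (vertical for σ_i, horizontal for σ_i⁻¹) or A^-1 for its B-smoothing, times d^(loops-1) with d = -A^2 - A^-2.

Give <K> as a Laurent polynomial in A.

A^10 - A^6 + 2*A^2 - 2*A^-2 + 2*A^-6 - 2*A^-10 + A^-14

Derivation:
Braid: s1 s1 s1 s2^-1 s1 s2^-1 on 3 strands, 6 crossings.
Writhe w = (#positive) - (#negative) = 4 - 2 = 2.
State-sum expansion of <K>. There are 2^6 = 64 states.
For each crossing: s=0 is the vertical smoothing, s=1 horizontal. Crossing k contributes A^(sign_k * (1 - 2*s_k)); loop factor d = -A^2 - A^-2.
Tabulate the states by total A-exponent and number of loops L (A-exp: L × count):
  A^6: L=3 ×1
  A^4: L=2 ×6
  A^2: L=1 ×11, L=3 ×4
  A^0: L=2 ×19, L=4 ×1
  A^-2: L=3 ×15
  A^-4: L=4 ×6
  A^-6: L=5 ×1
Each group contributes A^e * Σ count * d^(L-1):
Powers of d = -A^2 - A^-2: d^2 = A^4 + 2 + A^-4; d^3 = -A^6 - 3*A^2 - 3*A^-2 - A^-6; d^4 = A^8 + 4*A^4 + 6 + 4*A^-4 + A^-8.
  A^6 * (d^2) = A^10 + 2*A^6 + A^2
  A^4 * (6*d) = -6*A^6 - 6*A^2
  A^2 * (11 + 4*d^2) = 4*A^6 + 19*A^2 + 4*A^-2
  A^0 * (19*d + d^3) = -A^6 - 22*A^2 - 22*A^-2 - A^-6
  A^-2 * (15*d^2) = 15*A^2 + 30*A^-2 + 15*A^-6
  A^-4 * (6*d^3) = -6*A^2 - 18*A^-2 - 18*A^-6 - 6*A^-10
  A^-6 * (d^4) = A^2 + 4*A^-2 + 6*A^-6 + 4*A^-10 + A^-14
Summing the groups: <K> = A^10 - A^6 + 2*A^2 - 2*A^-2 + 2*A^-6 - 2*A^-10 + A^-14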